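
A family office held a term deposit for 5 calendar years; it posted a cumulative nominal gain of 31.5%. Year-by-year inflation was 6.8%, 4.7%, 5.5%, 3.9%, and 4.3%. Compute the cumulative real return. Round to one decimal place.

Cumulative inflation factor: 1.068 × 1.047 × 1.055 × 1.039 × 1.043 ≈ 1.27841.
Nominal growth factor: 1.31500. Real growth factor = 1.31500 / 1.27841 ≈ 1.02862.
Total real return ≈ 2.8621%.

2.9%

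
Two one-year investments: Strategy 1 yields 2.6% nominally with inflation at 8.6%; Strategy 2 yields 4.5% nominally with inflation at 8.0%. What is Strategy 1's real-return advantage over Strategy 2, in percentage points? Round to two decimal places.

Strategy 1 real return: 1.026/1.086 − 1 = -5.525%.
Strategy 2 real return: 1.045/1.080 − 1 = -3.241%.
Difference: -5.525 − (-3.241) = -2.284 pp.

-2.28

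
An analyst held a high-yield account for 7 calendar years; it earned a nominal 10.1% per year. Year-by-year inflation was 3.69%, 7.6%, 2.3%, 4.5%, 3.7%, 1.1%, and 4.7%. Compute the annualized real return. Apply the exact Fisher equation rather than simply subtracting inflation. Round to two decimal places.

Cumulative inflation factor: 1.0369 × 1.076 × 1.023 × 1.045 × 1.037 × 1.011 × 1.047 ≈ 1.30924.
Nominal growth factor: 1.96115. Real growth factor = 1.96115 / 1.30924 ≈ 1.49794.
Annualized: 1.49794^(1/7) − 1 ≈ 0.05943.

5.94%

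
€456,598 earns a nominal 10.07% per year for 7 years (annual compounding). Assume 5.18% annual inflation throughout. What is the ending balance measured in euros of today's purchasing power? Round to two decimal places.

Nominal value at maturity: €456,598 × (1 + 10.07%)^7 ≈ €893,751.47.
Price-level factor over 7 years: (1 + 5.18%)^7 ≈ 1.4240727145.
The maturity value deflated by that factor is the answer in today's purchasing power.

€627,602.41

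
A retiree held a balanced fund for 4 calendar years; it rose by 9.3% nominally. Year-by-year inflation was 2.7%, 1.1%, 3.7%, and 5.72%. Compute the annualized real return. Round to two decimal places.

Cumulative inflation factor: 1.027 × 1.011 × 1.037 × 1.0572 ≈ 1.13830.
Nominal growth factor: 1.09300. Real growth factor = 1.09300 / 1.13830 ≈ 0.96020.
Annualized: 0.96020^(1/4) − 1 ≈ -0.01010.

-1.01%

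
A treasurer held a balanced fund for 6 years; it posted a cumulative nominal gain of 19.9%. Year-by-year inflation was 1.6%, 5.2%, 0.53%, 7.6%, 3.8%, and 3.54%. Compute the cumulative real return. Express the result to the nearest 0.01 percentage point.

Cumulative inflation factor: 1.016 × 1.052 × 1.0053 × 1.076 × 1.038 × 1.0354 ≈ 1.24258.
Nominal growth factor: 1.19900. Real growth factor = 1.19900 / 1.24258 ≈ 0.96493.
Total real return ≈ -3.5069%.

-3.51%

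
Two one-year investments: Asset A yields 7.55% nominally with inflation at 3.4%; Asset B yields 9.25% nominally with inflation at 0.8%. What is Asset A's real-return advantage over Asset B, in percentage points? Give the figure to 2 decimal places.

-4.37

Asset A real return: 1.0755/1.034 − 1 = 4.014%.
Asset B real return: 1.0925/1.008 − 1 = 8.383%.
Difference: 4.014 − 8.383 = -4.369 pp.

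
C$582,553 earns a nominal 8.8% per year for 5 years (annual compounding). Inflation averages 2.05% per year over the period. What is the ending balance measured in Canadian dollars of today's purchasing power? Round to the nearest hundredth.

C$802,444.26

Nominal value at maturity: C$582,553 × (1 + 8.8%)^5 ≈ C$888,136.91.
Price-level factor over 5 years: (1 + 2.05%)^5 ≈ 1.1067895379.
The maturity value deflated by that factor is the answer in today's purchasing power.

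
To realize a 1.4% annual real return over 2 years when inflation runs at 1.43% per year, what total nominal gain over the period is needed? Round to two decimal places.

5.78%

Required annual nominal rate: (1+1.4%)(1+1.43%) − 1 = 2.85002%.
Cumulative over 2 years: (1 + 0.0285002)^2 − 1 ≈ 0.05781.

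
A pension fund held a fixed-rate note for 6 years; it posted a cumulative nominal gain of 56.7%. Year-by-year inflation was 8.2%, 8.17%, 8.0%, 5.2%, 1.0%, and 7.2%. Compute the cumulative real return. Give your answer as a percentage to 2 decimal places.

8.84%

Cumulative inflation factor: 1.082 × 1.0817 × 1.080 × 1.052 × 1.010 × 1.072 ≈ 1.43976.
Nominal growth factor: 1.56700. Real growth factor = 1.56700 / 1.43976 ≈ 1.08838.
Total real return ≈ 8.8377%.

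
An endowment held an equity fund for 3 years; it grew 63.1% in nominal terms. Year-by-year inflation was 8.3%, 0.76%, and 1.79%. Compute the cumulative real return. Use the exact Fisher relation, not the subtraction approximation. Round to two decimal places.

Cumulative inflation factor: 1.083 × 1.0076 × 1.0179 ≈ 1.11076.
Nominal growth factor: 1.63100. Real growth factor = 1.63100 / 1.11076 ≈ 1.46836.
Total real return ≈ 46.8359%.

46.84%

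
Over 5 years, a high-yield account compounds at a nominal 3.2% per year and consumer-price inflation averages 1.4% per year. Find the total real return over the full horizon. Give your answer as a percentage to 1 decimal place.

The annual real rate is (1+3.2%)/(1+1.4%) − 1 = 1.7751%.
Compounded over 5 years: (1 + 0.017751)^5 − 1 ≈ 0.09196.

9.2%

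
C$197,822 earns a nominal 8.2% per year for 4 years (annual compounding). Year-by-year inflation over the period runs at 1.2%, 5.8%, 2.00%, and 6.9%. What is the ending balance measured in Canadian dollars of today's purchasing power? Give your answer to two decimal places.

C$232,241.36

Nominal value at maturity: C$197,822 × (1 + 8.2%)^4 ≈ C$271,133.78.
Price-level factor over 4 years: 1.012 × 1.058 × 1.0200 × 1.069 ≈ 1.1674655045.
The maturity value deflated by that factor is the answer in today's purchasing power.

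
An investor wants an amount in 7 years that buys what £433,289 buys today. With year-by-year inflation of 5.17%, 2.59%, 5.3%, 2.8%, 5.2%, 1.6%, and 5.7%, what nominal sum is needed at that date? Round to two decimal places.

Cumulative price-level factor: 1.0517 × 1.0259 × 1.053 × 1.028 × 1.052 × 1.016 × 1.057 ≈ 1.3194800391.
Multiplying £433,289 by the price-level factor gives the future nominal sum.

£571,716.19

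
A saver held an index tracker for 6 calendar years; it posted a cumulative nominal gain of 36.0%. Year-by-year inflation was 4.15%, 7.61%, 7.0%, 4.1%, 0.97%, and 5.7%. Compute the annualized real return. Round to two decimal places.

0.34%

Cumulative inflation factor: 1.0415 × 1.0761 × 1.070 × 1.041 × 1.0097 × 1.057 ≈ 1.33234.
Nominal growth factor: 1.36000. Real growth factor = 1.36000 / 1.33234 ≈ 1.02076.
Annualized: 1.02076^(1/6) − 1 ≈ 0.00343.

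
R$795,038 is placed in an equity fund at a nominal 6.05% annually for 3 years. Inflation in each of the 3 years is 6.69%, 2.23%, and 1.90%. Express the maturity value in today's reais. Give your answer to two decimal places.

Nominal value at maturity: R$795,038 × (1 + 6.05%)^3 ≈ R$948,243.57.
Price-level factor over 3 years: 1.0669 × 1.0223 × 1.0190 ≈ 1.1114150155.
Dividing the nominal maturity value by the price-level factor gives the value in today's money.

R$853,185.85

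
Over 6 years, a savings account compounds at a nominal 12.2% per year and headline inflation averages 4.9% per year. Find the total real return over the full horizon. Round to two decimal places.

49.73%

The annual real rate is (1+12.2%)/(1+4.9%) − 1 = 6.9590%.
Compounded over 6 years: (1 + 0.069590)^6 − 1 ≈ 0.49728.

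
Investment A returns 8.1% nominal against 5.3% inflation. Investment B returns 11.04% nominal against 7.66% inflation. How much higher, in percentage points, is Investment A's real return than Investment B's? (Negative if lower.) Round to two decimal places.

-0.48

Investment A real return: 1.081/1.053 − 1 = 2.659%.
Investment B real return: 1.1104/1.0766 − 1 = 3.140%.
Difference: 2.659 − 3.140 = -0.481 pp.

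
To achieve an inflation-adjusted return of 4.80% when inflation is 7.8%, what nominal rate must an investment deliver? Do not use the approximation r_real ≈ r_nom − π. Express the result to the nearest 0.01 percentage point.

12.97%

By the Fisher equation, 1 + r_nom = (1 + 4.80%)(1 + 7.8%) = 1.0480 × 1.078 = 1.129744.
So r_nom = 12.9744%.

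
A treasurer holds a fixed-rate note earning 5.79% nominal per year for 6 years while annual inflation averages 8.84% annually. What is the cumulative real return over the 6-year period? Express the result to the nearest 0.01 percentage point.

-15.68%

The annual real rate is (1+5.79%)/(1+8.84%) − 1 = -2.8023%.
Compounded over 6 years: (1 + -0.028023)^6 − 1 ≈ -0.15679.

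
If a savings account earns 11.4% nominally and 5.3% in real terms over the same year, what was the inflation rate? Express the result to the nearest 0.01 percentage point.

5.79%

From (1+r_nom) = (1+r_real)(1+π), we get 1+π = (1 + 11.4%)/(1 + 5.3%) = 1.114/1.053 ≈ 1.05793.
So π ≈ 5.7930%.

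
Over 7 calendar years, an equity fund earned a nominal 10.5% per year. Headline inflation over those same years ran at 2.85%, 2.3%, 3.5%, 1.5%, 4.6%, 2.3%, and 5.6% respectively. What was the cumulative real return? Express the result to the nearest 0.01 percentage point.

Cumulative inflation factor: 1.0285 × 1.023 × 1.035 × 1.015 × 1.046 × 1.023 × 1.056 ≈ 1.24899.
Nominal growth factor: 2.01157. Real growth factor = 2.01157 / 1.24899 ≈ 1.61057.
Total real return ≈ 61.0565%.

61.06%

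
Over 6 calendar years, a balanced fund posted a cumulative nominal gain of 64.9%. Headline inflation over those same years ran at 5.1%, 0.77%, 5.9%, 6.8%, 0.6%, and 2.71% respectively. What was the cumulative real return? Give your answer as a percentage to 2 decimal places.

33.23%

Cumulative inflation factor: 1.051 × 1.0077 × 1.059 × 1.068 × 1.006 × 1.0271 ≈ 1.23769.
Nominal growth factor: 1.64900. Real growth factor = 1.64900 / 1.23769 ≈ 1.33232.
Total real return ≈ 33.2321%.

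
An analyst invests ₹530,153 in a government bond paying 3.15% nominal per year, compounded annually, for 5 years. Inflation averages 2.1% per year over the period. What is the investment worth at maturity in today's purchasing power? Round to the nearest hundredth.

₹557,980.05

Nominal value at maturity: ₹530,153 × (1 + 3.15%)^5 ≈ ₹619,080.87.
Price-level factor over 5 years: (1 + 2.1%)^5 ≈ 1.1095035865.
Dividing the nominal maturity value by the price-level factor gives the value in today's money.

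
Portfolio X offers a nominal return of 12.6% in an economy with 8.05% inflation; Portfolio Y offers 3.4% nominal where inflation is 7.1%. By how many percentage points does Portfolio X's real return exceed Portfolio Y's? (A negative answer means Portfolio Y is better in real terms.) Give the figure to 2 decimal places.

Portfolio X real return: 1.126/1.0805 − 1 = 4.211%.
Portfolio Y real return: 1.034/1.071 − 1 = -3.455%.
Difference: 4.211 − (-3.455) = 7.666 pp.

7.67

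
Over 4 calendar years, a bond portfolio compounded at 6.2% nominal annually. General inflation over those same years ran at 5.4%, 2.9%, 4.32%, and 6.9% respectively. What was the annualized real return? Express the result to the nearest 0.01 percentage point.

1.27%

Cumulative inflation factor: 1.054 × 1.029 × 1.0432 × 1.069 ≈ 1.20949.
Nominal growth factor: 1.27203. Real growth factor = 1.27203 / 1.20949 ≈ 1.05171.
Annualized: 1.05171^(1/4) − 1 ≈ 0.01268.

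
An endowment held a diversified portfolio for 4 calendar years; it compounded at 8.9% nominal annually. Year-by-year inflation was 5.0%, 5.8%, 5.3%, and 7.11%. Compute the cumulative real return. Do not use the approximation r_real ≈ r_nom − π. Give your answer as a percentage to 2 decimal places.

12.25%

Cumulative inflation factor: 1.050 × 1.058 × 1.053 × 1.0711 ≈ 1.25295.
Nominal growth factor: 1.40641. Real growth factor = 1.40641 / 1.25295 ≈ 1.12248.
Total real return ≈ 12.2479%.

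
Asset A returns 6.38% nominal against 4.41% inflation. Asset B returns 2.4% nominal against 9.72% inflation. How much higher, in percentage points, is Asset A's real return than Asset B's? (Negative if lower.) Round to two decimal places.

Asset A real return: 1.0638/1.0441 − 1 = 1.887%.
Asset B real return: 1.024/1.0972 − 1 = -6.672%.
Difference: 1.887 − (-6.672) = 8.559 pp.

8.56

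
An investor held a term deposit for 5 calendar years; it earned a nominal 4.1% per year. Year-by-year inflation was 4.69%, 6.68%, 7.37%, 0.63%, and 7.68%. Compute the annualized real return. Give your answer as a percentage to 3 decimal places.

-1.212%

Cumulative inflation factor: 1.0469 × 1.0668 × 1.0737 × 1.0063 × 1.0768 ≈ 1.29937.
Nominal growth factor: 1.22251. Real growth factor = 1.22251 / 1.29937 ≈ 0.94085.
Annualized: 0.94085^(1/5) − 1 ≈ -0.01212.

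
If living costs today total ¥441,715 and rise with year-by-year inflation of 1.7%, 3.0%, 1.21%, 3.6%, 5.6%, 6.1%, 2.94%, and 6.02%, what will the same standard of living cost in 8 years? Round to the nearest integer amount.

Cumulative price-level factor: 1.017 × 1.030 × 1.0121 × 1.036 × 1.056 × 1.061 × 1.0294 × 1.0602 ≈ 1.3430513688.
The nominal amount required is ¥441,715 scaled up by that factor.

¥593,246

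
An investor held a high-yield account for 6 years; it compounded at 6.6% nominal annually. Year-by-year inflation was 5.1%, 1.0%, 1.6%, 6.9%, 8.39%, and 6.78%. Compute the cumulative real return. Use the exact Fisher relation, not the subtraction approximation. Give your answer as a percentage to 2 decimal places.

9.97%

Cumulative inflation factor: 1.051 × 1.010 × 1.016 × 1.069 × 1.0839 × 1.0678 ≈ 1.33436.
Nominal growth factor: 1.46738. Real growth factor = 1.46738 / 1.33436 ≈ 1.09969.
Total real return ≈ 9.9686%.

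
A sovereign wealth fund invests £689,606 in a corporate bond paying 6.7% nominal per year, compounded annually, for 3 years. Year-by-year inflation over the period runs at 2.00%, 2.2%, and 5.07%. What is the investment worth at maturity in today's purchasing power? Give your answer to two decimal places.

Nominal value at maturity: £689,606 × (1 + 6.7%)^3 ≈ £837,711.14.
Price-level factor over 3 years: 1.0200 × 1.022 × 1.0507 = 1.095291708.
The maturity value deflated by that factor is the answer in today's purchasing power.

£764,829.25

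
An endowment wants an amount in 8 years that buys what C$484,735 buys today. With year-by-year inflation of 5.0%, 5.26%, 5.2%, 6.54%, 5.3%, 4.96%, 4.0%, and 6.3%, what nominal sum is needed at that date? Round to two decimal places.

C$733,675.93

Cumulative price-level factor: 1.050 × 1.0526 × 1.052 × 1.0654 × 1.053 × 1.0496 × 1.040 × 1.063 ≈ 1.5135608792.
Multiplying C$484,735 by the price-level factor gives the future nominal sum.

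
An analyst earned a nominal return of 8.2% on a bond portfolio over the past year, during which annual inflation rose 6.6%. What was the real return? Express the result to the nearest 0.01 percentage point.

1.50%

Real return via the Fisher equation: (1 + 8.2%)/(1 + 6.6%) − 1 = 1.082/1.066 − 1 ≈ 0.01501.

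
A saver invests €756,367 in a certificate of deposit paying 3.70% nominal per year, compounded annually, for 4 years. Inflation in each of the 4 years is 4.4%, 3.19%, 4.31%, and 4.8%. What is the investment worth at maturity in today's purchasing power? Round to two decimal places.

Nominal value at maturity: €756,367 × (1 + 3.70%)^4 ≈ €874,676.78.
Price-level factor over 4 years: 1.044 × 1.0319 × 1.0431 × 1.048 ≈ 1.1776746836.
The maturity value deflated by that factor is the answer in today's purchasing power.

€742,715.11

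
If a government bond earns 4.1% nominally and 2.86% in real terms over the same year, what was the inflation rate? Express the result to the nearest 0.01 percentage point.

From (1+r_nom) = (1+r_real)(1+π), we get 1+π = (1 + 4.1%)/(1 + 2.86%) = 1.041/1.0286 ≈ 1.01206.
So π ≈ 1.2055%.

1.21%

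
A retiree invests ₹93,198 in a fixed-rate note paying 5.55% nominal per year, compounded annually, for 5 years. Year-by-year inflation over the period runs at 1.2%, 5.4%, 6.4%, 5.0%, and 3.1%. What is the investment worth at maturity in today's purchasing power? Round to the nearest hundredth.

Nominal value at maturity: ₹93,198 × (1 + 5.55%)^5 ≈ ₹122,094.97.
Price-level factor over 5 years: 1.012 × 1.054 × 1.064 × 1.050 × 1.031 ≈ 1.2286005791.
The maturity value deflated by that factor is the answer in today's purchasing power.

₹99,377.27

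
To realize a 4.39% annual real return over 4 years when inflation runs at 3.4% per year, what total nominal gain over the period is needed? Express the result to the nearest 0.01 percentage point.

Required annual nominal rate: (1+4.39%)(1+3.4%) − 1 = 7.93926%.
Cumulative over 4 years: (1 + 0.0793926)^4 − 1 ≈ 0.35743.

35.74%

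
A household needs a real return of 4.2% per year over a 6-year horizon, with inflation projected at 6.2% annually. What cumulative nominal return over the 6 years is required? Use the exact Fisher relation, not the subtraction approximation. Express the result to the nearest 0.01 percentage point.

Required annual nominal rate: (1+4.2%)(1+6.2%) − 1 = 10.6604%.
Cumulative over 6 years: (1 + 0.106604)^6 − 1 ≈ 0.83634.

83.63%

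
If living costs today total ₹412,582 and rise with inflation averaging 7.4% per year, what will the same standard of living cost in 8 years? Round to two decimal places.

₹730,372.69

Cumulative price-level factor: (1+7.4%)^8 ≈ 1.7702485646.
The nominal amount required is ₹412,582 scaled up by that factor.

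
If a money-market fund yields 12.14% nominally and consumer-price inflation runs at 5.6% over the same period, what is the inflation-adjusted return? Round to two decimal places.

Real return via the Fisher equation: (1 + 12.14%)/(1 + 5.6%) − 1 = 1.1214/1.056 − 1 ≈ 0.06193.

6.19%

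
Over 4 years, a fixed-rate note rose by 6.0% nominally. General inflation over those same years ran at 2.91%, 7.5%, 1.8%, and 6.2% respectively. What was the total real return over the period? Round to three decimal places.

Cumulative inflation factor: 1.0291 × 1.075 × 1.018 × 1.062 ≈ 1.19602.
Nominal growth factor: 1.06000. Real growth factor = 1.06000 / 1.19602 ≈ 0.88627.
Total real return ≈ -11.3727%.

-11.373%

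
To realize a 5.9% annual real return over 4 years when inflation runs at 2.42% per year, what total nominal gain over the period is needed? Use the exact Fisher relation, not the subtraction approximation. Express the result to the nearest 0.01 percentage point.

38.40%

Required annual nominal rate: (1+5.9%)(1+2.42%) − 1 = 8.46278%.
Cumulative over 4 years: (1 + 0.0846278)^4 − 1 ≈ 0.38396.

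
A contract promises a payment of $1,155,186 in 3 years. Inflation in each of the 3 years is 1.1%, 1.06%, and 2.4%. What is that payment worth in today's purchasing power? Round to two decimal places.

Price-level factor over 3 years: 1.011 × 1.0106 × 1.024 = 1.0462377984.
Purchasing power today: $1,155,186 divided by that factor.

$1,104,133.31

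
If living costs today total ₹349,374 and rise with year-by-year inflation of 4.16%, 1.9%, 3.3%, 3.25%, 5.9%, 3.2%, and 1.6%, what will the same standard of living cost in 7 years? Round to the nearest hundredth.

Cumulative price-level factor: 1.0416 × 1.019 × 1.033 × 1.0325 × 1.059 × 1.032 × 1.016 ≈ 1.2569989139.
Multiplying ₹349,374 by the price-level factor gives the future nominal sum.

₹439,162.74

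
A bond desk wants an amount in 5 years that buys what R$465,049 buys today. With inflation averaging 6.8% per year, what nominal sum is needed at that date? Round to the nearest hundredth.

R$646,182.18

Cumulative price-level factor: (1+6.8%)^5 ≈ 1.3894926808.
Multiplying R$465,049 by the price-level factor gives the future nominal sum.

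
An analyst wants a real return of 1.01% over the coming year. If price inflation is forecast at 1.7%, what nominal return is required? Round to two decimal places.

2.73%

By the Fisher equation, 1 + r_nom = (1 + 1.01%)(1 + 1.7%) = 1.0101 × 1.017 = 1.0272717.
So r_nom = 2.72717%.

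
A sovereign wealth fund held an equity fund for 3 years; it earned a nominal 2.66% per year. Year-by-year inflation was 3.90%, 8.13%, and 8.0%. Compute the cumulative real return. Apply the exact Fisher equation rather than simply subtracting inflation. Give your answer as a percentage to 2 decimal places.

-10.83%

Cumulative inflation factor: 1.0390 × 1.0813 × 1.080 ≈ 1.21335.
Nominal growth factor: 1.08194. Real growth factor = 1.08194 / 1.21335 ≈ 0.89170.
Total real return ≈ -10.8301%.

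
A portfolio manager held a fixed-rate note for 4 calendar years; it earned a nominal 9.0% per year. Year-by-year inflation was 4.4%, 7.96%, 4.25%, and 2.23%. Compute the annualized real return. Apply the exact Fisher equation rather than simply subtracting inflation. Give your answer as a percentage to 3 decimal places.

4.117%

Cumulative inflation factor: 1.044 × 1.0796 × 1.0425 × 1.0223 ≈ 1.20121.
Nominal growth factor: 1.41158. Real growth factor = 1.41158 / 1.20121 ≈ 1.17514.
Annualized: 1.17514^(1/4) − 1 ≈ 0.04117.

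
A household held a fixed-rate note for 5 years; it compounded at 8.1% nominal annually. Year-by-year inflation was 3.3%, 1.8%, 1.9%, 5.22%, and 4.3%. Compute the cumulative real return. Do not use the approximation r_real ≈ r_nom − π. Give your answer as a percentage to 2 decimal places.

25.52%

Cumulative inflation factor: 1.033 × 1.018 × 1.019 × 1.0522 × 1.043 ≈ 1.17599.
Nominal growth factor: 1.47614. Real growth factor = 1.47614 / 1.17599 ≈ 1.25523.
Total real return ≈ 25.5231%.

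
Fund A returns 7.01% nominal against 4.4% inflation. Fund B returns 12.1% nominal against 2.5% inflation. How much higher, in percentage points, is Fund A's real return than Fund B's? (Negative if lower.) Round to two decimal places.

-6.87

Fund A real return: 1.0701/1.044 − 1 = 2.500%.
Fund B real return: 1.121/1.025 − 1 = 9.366%.
Difference: 2.500 − 9.366 = -6.866 pp.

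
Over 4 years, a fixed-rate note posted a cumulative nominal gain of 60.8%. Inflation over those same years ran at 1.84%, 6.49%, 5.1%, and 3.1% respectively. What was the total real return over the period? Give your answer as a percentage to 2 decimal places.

Cumulative inflation factor: 1.0184 × 1.0649 × 1.051 × 1.031 ≈ 1.17514.
Nominal growth factor: 1.60800. Real growth factor = 1.60800 / 1.17514 ≈ 1.36835.
Total real return ≈ 36.8351%.

36.84%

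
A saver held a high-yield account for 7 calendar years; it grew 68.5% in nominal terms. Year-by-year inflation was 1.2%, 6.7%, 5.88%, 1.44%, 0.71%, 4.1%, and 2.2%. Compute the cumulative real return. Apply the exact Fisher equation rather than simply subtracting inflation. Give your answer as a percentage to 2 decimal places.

35.60%

Cumulative inflation factor: 1.012 × 1.067 × 1.0588 × 1.0144 × 1.0071 × 1.041 × 1.022 ≈ 1.24263.
Nominal growth factor: 1.68500. Real growth factor = 1.68500 / 1.24263 ≈ 1.35599.
Total real return ≈ 35.5993%.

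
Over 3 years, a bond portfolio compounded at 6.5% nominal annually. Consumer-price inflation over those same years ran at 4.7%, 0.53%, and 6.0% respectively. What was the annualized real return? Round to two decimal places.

2.68%

Cumulative inflation factor: 1.047 × 1.0053 × 1.060 ≈ 1.11570.
Nominal growth factor: 1.20795. Real growth factor = 1.20795 / 1.11570 ≈ 1.08268.
Annualized: 1.08268^(1/3) − 1 ≈ 0.02683.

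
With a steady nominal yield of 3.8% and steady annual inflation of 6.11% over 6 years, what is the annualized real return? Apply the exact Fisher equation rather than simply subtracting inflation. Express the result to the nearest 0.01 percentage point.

With constant rates the annual real return is the same each year: (1+3.8%)/(1+6.11%) − 1 = -0.02177.

-2.18%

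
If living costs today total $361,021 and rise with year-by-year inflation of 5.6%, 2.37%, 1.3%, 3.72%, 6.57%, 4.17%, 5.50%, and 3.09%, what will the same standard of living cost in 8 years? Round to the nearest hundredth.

$495,094.01

Cumulative price-level factor: 1.056 × 1.0237 × 1.013 × 1.0372 × 1.0657 × 1.0417 × 1.0550 × 1.0309 ≈ 1.3713717667.
Multiplying $361,021 by the price-level factor gives the future nominal sum.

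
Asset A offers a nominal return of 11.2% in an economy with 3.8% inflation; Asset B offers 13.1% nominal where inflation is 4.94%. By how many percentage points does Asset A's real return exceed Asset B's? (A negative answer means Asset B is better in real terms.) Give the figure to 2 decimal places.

-0.65

Asset A real return: 1.112/1.038 − 1 = 7.129%.
Asset B real return: 1.131/1.0494 − 1 = 7.776%.
Difference: 7.129 − 7.776 = -0.647 pp.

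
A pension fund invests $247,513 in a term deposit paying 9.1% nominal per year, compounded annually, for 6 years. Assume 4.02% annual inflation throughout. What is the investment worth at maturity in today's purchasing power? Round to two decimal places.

$329,492.41

Nominal value at maturity: $247,513 × (1 + 9.1%)^6 ≈ $417,394.30.
Price-level factor over 6 years: (1 + 4.02%)^6 ≈ 1.2667797041.
Dividing the nominal maturity value by the price-level factor gives the value in today's money.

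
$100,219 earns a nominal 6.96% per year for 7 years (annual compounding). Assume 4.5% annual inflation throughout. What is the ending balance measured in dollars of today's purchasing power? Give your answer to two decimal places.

$117,946.70

Nominal value at maturity: $100,219 × (1 + 6.96%)^7 ≈ $160,509.16.
Price-level factor over 7 years: (1 + 4.5%)^7 ≈ 1.3608618305.
Dividing the nominal maturity value by the price-level factor gives the value in today's money.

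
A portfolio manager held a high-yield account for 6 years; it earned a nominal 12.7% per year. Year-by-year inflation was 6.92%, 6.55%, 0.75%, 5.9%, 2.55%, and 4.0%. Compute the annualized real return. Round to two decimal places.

7.93%

Cumulative inflation factor: 1.0692 × 1.0655 × 1.0075 × 1.059 × 1.0255 × 1.040 ≈ 1.29635.
Nominal growth factor: 2.04901. Real growth factor = 2.04901 / 1.29635 ≈ 1.58060.
Annualized: 1.58060^(1/6) − 1 ≈ 0.07929.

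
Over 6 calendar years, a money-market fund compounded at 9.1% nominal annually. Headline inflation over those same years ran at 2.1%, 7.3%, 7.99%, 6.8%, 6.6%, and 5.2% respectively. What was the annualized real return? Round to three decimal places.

Cumulative inflation factor: 1.021 × 1.073 × 1.0799 × 1.068 × 1.066 × 1.052 ≈ 1.41695.
Nominal growth factor: 1.68635. Real growth factor = 1.68635 / 1.41695 ≈ 1.19013.
Annualized: 1.19013^(1/6) − 1 ≈ 0.02944.

2.944%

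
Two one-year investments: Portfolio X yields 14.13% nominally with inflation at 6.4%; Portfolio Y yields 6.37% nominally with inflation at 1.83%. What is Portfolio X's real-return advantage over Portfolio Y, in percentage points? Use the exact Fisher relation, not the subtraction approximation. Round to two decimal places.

Portfolio X real return: 1.1413/1.064 − 1 = 7.265%.
Portfolio Y real return: 1.0637/1.0183 − 1 = 4.458%.
Difference: 7.265 − 4.458 = 2.807 pp.

2.81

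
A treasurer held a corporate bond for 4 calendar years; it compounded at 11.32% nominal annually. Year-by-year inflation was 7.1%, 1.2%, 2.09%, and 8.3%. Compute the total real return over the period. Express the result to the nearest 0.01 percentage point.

Cumulative inflation factor: 1.071 × 1.012 × 1.0209 × 1.083 ≈ 1.19834.
Nominal growth factor: 1.53565. Real growth factor = 1.53565 / 1.19834 ≈ 1.28148.
Total real return ≈ 28.1478%.

28.15%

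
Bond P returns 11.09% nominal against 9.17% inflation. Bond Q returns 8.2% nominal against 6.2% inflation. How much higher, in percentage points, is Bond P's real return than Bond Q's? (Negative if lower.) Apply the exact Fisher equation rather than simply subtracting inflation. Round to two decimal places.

Bond P real return: 1.1109/1.0917 − 1 = 1.759%.
Bond Q real return: 1.082/1.062 − 1 = 1.883%.
Difference: 1.759 − 1.883 = -0.124 pp.

-0.12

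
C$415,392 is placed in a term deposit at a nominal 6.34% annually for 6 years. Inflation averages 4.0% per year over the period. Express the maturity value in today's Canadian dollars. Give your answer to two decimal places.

C$474,720.55

Nominal value at maturity: C$415,392 × (1 + 6.34%)^6 ≈ C$600,672.94.
Price-level factor over 6 years: (1 + 4.0%)^6 ≈ 1.2653190185.
Dividing the nominal maturity value by the price-level factor gives the value in today's money.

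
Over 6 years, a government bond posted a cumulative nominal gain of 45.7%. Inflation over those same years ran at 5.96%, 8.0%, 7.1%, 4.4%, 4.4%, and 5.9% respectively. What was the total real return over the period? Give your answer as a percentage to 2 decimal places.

2.99%

Cumulative inflation factor: 1.0596 × 1.080 × 1.071 × 1.044 × 1.044 × 1.059 ≈ 1.41466.
Nominal growth factor: 1.45700. Real growth factor = 1.45700 / 1.41466 ≈ 1.02993.
Total real return ≈ 2.9929%.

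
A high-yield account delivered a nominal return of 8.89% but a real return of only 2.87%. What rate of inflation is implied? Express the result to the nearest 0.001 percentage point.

From (1+r_nom) = (1+r_real)(1+π), we get 1+π = (1 + 8.89%)/(1 + 2.87%) = 1.0889/1.0287 ≈ 1.05852.
So π ≈ 5.8520%.

5.852%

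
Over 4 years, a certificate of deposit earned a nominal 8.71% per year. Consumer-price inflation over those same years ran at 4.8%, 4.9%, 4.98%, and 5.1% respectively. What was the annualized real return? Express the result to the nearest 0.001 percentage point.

Cumulative inflation factor: 1.048 × 1.049 × 1.0498 × 1.051 ≈ 1.21296.
Nominal growth factor: 1.39662. Real growth factor = 1.39662 / 1.21296 ≈ 1.15142.
Annualized: 1.15142^(1/4) − 1 ≈ 0.03588.

3.588%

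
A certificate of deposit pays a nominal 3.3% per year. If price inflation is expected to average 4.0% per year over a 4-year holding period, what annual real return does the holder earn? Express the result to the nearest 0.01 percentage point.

With constant rates the annual real return is the same each year: (1+3.3%)/(1+4.0%) − 1 = -0.00673.

-0.67%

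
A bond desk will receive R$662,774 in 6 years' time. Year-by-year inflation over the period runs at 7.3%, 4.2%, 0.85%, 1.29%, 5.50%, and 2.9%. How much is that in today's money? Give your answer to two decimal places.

R$534,549.24

Price-level factor over 6 years: 1.073 × 1.042 × 1.0085 × 1.0129 × 1.0550 × 1.029 ≈ 1.2398745596.
Purchasing power today: R$662,774 divided by that factor.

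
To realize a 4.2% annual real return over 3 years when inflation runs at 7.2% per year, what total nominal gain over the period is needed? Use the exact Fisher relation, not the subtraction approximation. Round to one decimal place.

39.4%

Required annual nominal rate: (1+4.2%)(1+7.2%) − 1 = 11.7024%.
Cumulative over 3 years: (1 + 0.117024)^3 − 1 ≈ 0.39376.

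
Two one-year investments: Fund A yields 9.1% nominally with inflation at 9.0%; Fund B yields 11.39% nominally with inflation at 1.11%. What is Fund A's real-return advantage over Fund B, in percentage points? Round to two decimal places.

Fund A real return: 1.091/1.090 − 1 = 0.092%.
Fund B real return: 1.1139/1.0111 − 1 = 10.167%.
Difference: 0.092 − 10.167 = -10.075 pp.

-10.08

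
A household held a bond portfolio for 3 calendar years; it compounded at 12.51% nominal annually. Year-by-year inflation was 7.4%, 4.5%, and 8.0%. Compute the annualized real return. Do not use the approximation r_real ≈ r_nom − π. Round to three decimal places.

5.522%

Cumulative inflation factor: 1.074 × 1.045 × 1.080 ≈ 1.21212.
Nominal growth factor: 1.42421. Real growth factor = 1.42421 / 1.21212 ≈ 1.17498.
Annualized: 1.17498^(1/3) − 1 ≈ 0.05522.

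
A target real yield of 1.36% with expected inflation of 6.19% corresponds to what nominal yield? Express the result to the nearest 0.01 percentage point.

7.63%

By the Fisher equation, 1 + r_nom = (1 + 1.36%)(1 + 6.19%) = 1.0136 × 1.0619 = 1.07634184.
So r_nom = 7.634184%.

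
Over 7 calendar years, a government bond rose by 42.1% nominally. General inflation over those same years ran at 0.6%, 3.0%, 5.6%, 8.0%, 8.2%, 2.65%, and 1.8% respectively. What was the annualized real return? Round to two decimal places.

0.88%

Cumulative inflation factor: 1.006 × 1.030 × 1.056 × 1.080 × 1.082 × 1.0265 × 1.018 ≈ 1.33616.
Nominal growth factor: 1.42100. Real growth factor = 1.42100 / 1.33616 ≈ 1.06350.
Annualized: 1.06350^(1/7) − 1 ≈ 0.00883.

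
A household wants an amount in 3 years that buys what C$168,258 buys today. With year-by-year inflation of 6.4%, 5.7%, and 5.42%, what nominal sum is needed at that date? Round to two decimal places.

Cumulative price-level factor: 1.064 × 1.057 × 1.0542 = 1.1856039216.
Multiplying C$168,258 by the price-level factor gives the future nominal sum.

C$199,487.34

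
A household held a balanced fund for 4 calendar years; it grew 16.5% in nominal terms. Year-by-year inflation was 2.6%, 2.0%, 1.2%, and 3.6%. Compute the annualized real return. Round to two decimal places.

Cumulative inflation factor: 1.026 × 1.020 × 1.012 × 1.036 ≈ 1.09721.
Nominal growth factor: 1.16500. Real growth factor = 1.16500 / 1.09721 ≈ 1.06179.
Annualized: 1.06179^(1/4) − 1 ≈ 0.01510.

1.51%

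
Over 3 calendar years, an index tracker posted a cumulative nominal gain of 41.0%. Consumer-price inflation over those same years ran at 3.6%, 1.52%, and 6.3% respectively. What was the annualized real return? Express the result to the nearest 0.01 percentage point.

8.04%

Cumulative inflation factor: 1.036 × 1.0152 × 1.063 ≈ 1.11801.
Nominal growth factor: 1.41000. Real growth factor = 1.41000 / 1.11801 ≈ 1.26117.
Annualized: 1.26117^(1/3) − 1 ≈ 0.08042.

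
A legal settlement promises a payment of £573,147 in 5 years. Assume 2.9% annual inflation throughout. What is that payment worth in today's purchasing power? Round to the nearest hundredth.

Price-level factor over 5 years: (1 + 2.9%)^5 ≈ 1.1536574469.
Purchasing power today: £573,147 divided by that factor.

£496,808.65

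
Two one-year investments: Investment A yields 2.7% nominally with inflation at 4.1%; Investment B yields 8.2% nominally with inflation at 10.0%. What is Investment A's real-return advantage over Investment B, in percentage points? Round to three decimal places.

Investment A real return: 1.027/1.041 − 1 = -1.3449%.
Investment B real return: 1.082/1.100 − 1 = -1.6364%.
Difference: -1.3449 − (-1.6364) = 0.2915 pp.

0.292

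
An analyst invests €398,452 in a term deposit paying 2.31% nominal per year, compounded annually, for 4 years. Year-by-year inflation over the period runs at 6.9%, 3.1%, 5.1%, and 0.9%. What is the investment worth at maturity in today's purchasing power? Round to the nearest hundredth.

Nominal value at maturity: €398,452 × (1 + 2.31%)^4 ≈ €436,564.43.
Price-level factor over 4 years: 1.069 × 1.031 × 1.051 × 1.009 ≈ 1.1687732218.
Dividing the nominal maturity value by the price-level factor gives the value in today's money.

€373,523.64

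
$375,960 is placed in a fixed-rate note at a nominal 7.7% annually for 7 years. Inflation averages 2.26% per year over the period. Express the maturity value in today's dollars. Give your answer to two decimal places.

Nominal value at maturity: $375,960 × (1 + 7.7%)^7 ≈ $631,904.67.
Price-level factor over 7 years: (1 + 2.26%)^7 ≈ 1.1693392266.
Dividing the nominal maturity value by the price-level factor gives the value in today's money.

$540,394.66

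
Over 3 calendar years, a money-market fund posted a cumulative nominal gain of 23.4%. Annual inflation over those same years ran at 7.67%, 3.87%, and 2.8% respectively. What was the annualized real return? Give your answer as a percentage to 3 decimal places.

Cumulative inflation factor: 1.0767 × 1.0387 × 1.028 ≈ 1.14968.
Nominal growth factor: 1.23400. Real growth factor = 1.23400 / 1.14968 ≈ 1.07334.
Annualized: 1.07334^(1/3) − 1 ≈ 0.02387.

2.387%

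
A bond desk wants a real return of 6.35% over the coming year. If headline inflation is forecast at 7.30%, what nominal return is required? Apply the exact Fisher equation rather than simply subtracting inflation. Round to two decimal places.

By the Fisher equation, 1 + r_nom = (1 + 6.35%)(1 + 7.30%) = 1.0635 × 1.0730 = 1.1411355.
So r_nom = 14.11355%.

14.11%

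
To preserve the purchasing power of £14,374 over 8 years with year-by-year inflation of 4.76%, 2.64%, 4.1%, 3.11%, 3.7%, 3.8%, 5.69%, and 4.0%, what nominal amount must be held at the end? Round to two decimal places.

Cumulative price-level factor: 1.0476 × 1.0264 × 1.041 × 1.0311 × 1.037 × 1.038 × 1.0569 × 1.040 ≈ 1.3655480820.
The nominal amount required is £14,374 scaled up by that factor.

£19,628.39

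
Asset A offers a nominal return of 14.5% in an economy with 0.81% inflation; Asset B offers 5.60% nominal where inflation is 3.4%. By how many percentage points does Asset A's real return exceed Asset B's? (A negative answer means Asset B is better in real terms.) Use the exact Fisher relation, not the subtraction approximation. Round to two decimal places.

11.45

Asset A real return: 1.145/1.0081 − 1 = 13.580%.
Asset B real return: 1.0560/1.034 − 1 = 2.128%.
Difference: 13.580 − 2.128 = 11.452 pp.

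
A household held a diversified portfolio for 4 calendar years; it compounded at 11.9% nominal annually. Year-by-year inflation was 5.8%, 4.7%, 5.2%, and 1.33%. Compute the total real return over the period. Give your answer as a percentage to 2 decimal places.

Cumulative inflation factor: 1.058 × 1.047 × 1.052 × 1.0133 ≈ 1.18083.
Nominal growth factor: 1.56791. Real growth factor = 1.56791 / 1.18083 ≈ 1.32780.
Total real return ≈ 32.7805%.

32.78%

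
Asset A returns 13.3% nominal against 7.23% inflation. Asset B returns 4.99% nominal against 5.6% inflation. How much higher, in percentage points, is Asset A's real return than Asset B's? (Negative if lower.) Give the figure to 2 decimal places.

6.24

Asset A real return: 1.133/1.0723 − 1 = 5.661%.
Asset B real return: 1.0499/1.056 − 1 = -0.578%.
Difference: 5.661 − (-0.578) = 6.239 pp.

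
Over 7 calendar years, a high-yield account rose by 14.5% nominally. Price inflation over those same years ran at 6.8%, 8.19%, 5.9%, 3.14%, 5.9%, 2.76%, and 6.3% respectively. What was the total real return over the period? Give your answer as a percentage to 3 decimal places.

Cumulative inflation factor: 1.068 × 1.0819 × 1.059 × 1.0314 × 1.059 × 1.0276 × 1.063 ≈ 1.45994.
Nominal growth factor: 1.14500. Real growth factor = 1.14500 / 1.45994 ≈ 0.78428.
Total real return ≈ -21.5721%.

-21.572%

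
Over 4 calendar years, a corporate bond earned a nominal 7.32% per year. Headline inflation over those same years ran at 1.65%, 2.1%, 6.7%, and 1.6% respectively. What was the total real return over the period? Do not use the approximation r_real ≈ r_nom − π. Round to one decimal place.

17.9%

Cumulative inflation factor: 1.0165 × 1.021 × 1.067 × 1.016 ≈ 1.12510.
Nominal growth factor: 1.32655. Real growth factor = 1.32655 / 1.12510 ≈ 1.17905.
Total real return ≈ 17.9048%.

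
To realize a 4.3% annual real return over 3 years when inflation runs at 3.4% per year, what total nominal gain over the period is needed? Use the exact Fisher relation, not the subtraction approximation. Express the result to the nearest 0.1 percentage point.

25.4%

Required annual nominal rate: (1+4.3%)(1+3.4%) − 1 = 7.8462%.
Cumulative over 3 years: (1 + 0.078462)^3 − 1 ≈ 0.25434.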